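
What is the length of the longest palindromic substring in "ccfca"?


Input: "ccfca"
Checking substrings for palindromes:
  [1:4] "cfc" (len 3) => palindrome
  [0:2] "cc" (len 2) => palindrome
Longest palindromic substring: "cfc" with length 3

3


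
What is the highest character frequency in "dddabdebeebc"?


Input: dddabdebeebc
Character counts:
  'a': 1
  'b': 3
  'c': 1
  'd': 4
  'e': 3
Maximum frequency: 4

4


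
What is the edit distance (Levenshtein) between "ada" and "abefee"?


Computing edit distance: "ada" -> "abefee"
DP table:
           a    b    e    f    e    e
      0    1    2    3    4    5    6
  a   1    0    1    2    3    4    5
  d   2    1    1    2    3    4    5
  a   3    2    2    2    3    4    5
Edit distance = dp[3][6] = 5

5


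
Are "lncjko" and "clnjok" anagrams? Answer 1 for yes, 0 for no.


Strings: "lncjko", "clnjok"
Sorted first:  cjklno
Sorted second: cjklno
Sorted forms match => anagrams

1


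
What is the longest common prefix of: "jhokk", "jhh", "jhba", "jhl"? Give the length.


Words: jhokk, jhh, jhba, jhl
  Position 0: all 'j' => match
  Position 1: all 'h' => match
  Position 2: ('o', 'h', 'b', 'l') => mismatch, stop
LCP = "jh" (length 2)

2


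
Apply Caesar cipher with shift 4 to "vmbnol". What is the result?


Caesar cipher: shift "vmbnol" by 4
  'v' (pos 21) + 4 = pos 25 = 'z'
  'm' (pos 12) + 4 = pos 16 = 'q'
  'b' (pos 1) + 4 = pos 5 = 'f'
  'n' (pos 13) + 4 = pos 17 = 'r'
  'o' (pos 14) + 4 = pos 18 = 's'
  'l' (pos 11) + 4 = pos 15 = 'p'
Result: zqfrsp

zqfrsp


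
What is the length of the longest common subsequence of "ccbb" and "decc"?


LCS of "ccbb" and "decc"
DP table:
           d    e    c    c
      0    0    0    0    0
  c   0    0    0    1    1
  c   0    0    0    1    2
  b   0    0    0    1    2
  b   0    0    0    1    2
LCS length = dp[4][4] = 2

2


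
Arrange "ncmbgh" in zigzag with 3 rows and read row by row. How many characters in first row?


Zigzag "ncmbgh" into 3 rows:
Placing characters:
  'n' => row 0
  'c' => row 1
  'm' => row 2
  'b' => row 1
  'g' => row 0
  'h' => row 1
Rows:
  Row 0: "ng"
  Row 1: "cbh"
  Row 2: "m"
First row length: 2

2


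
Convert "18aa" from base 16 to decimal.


Input: "18aa" in base 16
Positional expansion:
  Digit '1' (value 1) x 16^3 = 4096
  Digit '8' (value 8) x 16^2 = 2048
  Digit 'a' (value 10) x 16^1 = 160
  Digit 'a' (value 10) x 16^0 = 10
Sum = 6314

6314


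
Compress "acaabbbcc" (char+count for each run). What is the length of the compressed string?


Input: acaabbbcc
Runs:
  'a' x 1 => "a1"
  'c' x 1 => "c1"
  'a' x 2 => "a2"
  'b' x 3 => "b3"
  'c' x 2 => "c2"
Compressed: "a1c1a2b3c2"
Compressed length: 10

10


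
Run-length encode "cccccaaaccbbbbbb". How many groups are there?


Input: cccccaaaccbbbbbb
Scanning for consecutive runs:
  Group 1: 'c' x 5 (positions 0-4)
  Group 2: 'a' x 3 (positions 5-7)
  Group 3: 'c' x 2 (positions 8-9)
  Group 4: 'b' x 6 (positions 10-15)
Total groups: 4

4


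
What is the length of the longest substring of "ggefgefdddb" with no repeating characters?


Input: "ggefgefdddb"
Sliding window (track last position of each char):
  Position 0 ('g'): window [0,0] length 1 -- new best
  Position 1 ('g'): repeat (last at 0), move window start to 1
  Position 1 ('g'): window [1,1] length 1
  Position 2 ('e'): window [1,2] length 2 -- new best
  Position 3 ('f'): window [1,3] length 3 -- new best
  Position 4 ('g'): repeat (last at 1), move window start to 2
  Position 4 ('g'): window [2,4] length 3
  Position 5 ('e'): repeat (last at 2), move window start to 3
  Position 5 ('e'): window [3,5] length 3
  Position 6 ('f'): repeat (last at 3), move window start to 4
  Position 6 ('f'): window [4,6] length 3
  Position 7 ('d'): window [4,7] length 4 -- new best
  Position 8 ('d'): repeat (last at 7), move window start to 8
  Position 8 ('d'): window [8,8] length 1
  Position 9 ('d'): repeat (last at 8), move window start to 9
  Position 9 ('d'): window [9,9] length 1
  Position 10 ('b'): window [9,10] length 2
Longest substring with no repeats: "gefd" with length 4

4


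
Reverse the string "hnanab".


Input: hnanab
Reading characters right to left:
  Position 5: 'b'
  Position 4: 'a'
  Position 3: 'n'
  Position 2: 'a'
  Position 1: 'n'
  Position 0: 'h'
Reversed: bananh

bananh


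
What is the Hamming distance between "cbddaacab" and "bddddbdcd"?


Comparing "cbddaacab" and "bddddbdcd" position by position:
  Position 0: 'c' vs 'b' => differ
  Position 1: 'b' vs 'd' => differ
  Position 2: 'd' vs 'd' => same
  Position 3: 'd' vs 'd' => same
  Position 4: 'a' vs 'd' => differ
  Position 5: 'a' vs 'b' => differ
  Position 6: 'c' vs 'd' => differ
  Position 7: 'a' vs 'c' => differ
  Position 8: 'b' vs 'd' => differ
Total differences (Hamming distance): 7

7


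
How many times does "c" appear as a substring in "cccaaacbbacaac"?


Searching for "c" in "cccaaacbbacaac"
Scanning each position:
  Position 0: "c" => MATCH
  Position 1: "c" => MATCH
  Position 2: "c" => MATCH
  Position 3: "a" => no
  Position 4: "a" => no
  Position 5: "a" => no
  Position 6: "c" => MATCH
  Position 7: "b" => no
  Position 8: "b" => no
  Position 9: "a" => no
  Position 10: "c" => MATCH
  Position 11: "a" => no
  Position 12: "a" => no
  Position 13: "c" => MATCH
Total occurrences: 6

6


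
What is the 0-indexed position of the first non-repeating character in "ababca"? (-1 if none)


Input: ababca
Character frequencies:
  'a': 3
  'b': 2
  'c': 1
Scanning left to right for freq == 1:
  Position 0 ('a'): freq=3, skip
  Position 1 ('b'): freq=2, skip
  Position 2 ('a'): freq=3, skip
  Position 3 ('b'): freq=2, skip
  Position 4 ('c'): unique! => answer = 4

4


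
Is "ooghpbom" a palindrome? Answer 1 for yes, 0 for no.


Input: ooghpbom
Reversed: mobphgoo
  Compare pos 0 ('o') with pos 7 ('m'): MISMATCH
  Compare pos 1 ('o') with pos 6 ('o'): match
  Compare pos 2 ('g') with pos 5 ('b'): MISMATCH
  Compare pos 3 ('h') with pos 4 ('p'): MISMATCH
Result: not a palindrome

0


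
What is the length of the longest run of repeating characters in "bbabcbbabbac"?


Input: "bbabcbbabbac"
Scanning for longest run:
  Position 1 ('b'): continues run of 'b', length=2
  Position 2 ('a'): new char, reset run to 1
  Position 3 ('b'): new char, reset run to 1
  Position 4 ('c'): new char, reset run to 1
  Position 5 ('b'): new char, reset run to 1
  Position 6 ('b'): continues run of 'b', length=2
  Position 7 ('a'): new char, reset run to 1
  Position 8 ('b'): new char, reset run to 1
  Position 9 ('b'): continues run of 'b', length=2
  Position 10 ('a'): new char, reset run to 1
  Position 11 ('c'): new char, reset run to 1
Longest run: 'b' with length 2

2


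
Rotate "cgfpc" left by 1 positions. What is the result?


Input: "cgfpc", rotate left by 1
First 1 characters: "c"
Remaining characters: "gfpc"
Concatenate remaining + first: "gfpc" + "c" = "gfpcc"

gfpcc


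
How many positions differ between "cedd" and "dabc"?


Comparing "cedd" and "dabc" position by position:
  Position 0: 'c' vs 'd' => DIFFER
  Position 1: 'e' vs 'a' => DIFFER
  Position 2: 'd' vs 'b' => DIFFER
  Position 3: 'd' vs 'c' => DIFFER
Positions that differ: 4

4


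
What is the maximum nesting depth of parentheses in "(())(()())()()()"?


Input: "(())(()())()()()"
Tracking depth:
  Position 0 '(': depth becomes 1
  Position 1 '(': depth becomes 2
  Position 2 ')': depth becomes 1
  Position 3 ')': depth becomes 0
  Position 4 '(': depth becomes 1
  Position 5 '(': depth becomes 2
  Position 6 ')': depth becomes 1
  Position 7 '(': depth becomes 2
  Position 8 ')': depth becomes 1
  Position 9 ')': depth becomes 0
  Position 10 '(': depth becomes 1
  Position 11 ')': depth becomes 0
  Position 12 '(': depth becomes 1
  Position 13 ')': depth becomes 0
  Position 14 '(': depth becomes 1
  Position 15 ')': depth becomes 0
Maximum depth reached: 2

2


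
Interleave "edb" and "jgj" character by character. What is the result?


Interleaving "edb" and "jgj":
  Position 0: 'e' from first, 'j' from second => "ej"
  Position 1: 'd' from first, 'g' from second => "dg"
  Position 2: 'b' from first, 'j' from second => "bj"
Result: ejdgbj

ejdgbj


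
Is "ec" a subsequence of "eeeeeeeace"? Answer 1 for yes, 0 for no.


Check if "ec" is a subsequence of "eeeeeeeace"
Greedy scan:
  Position 0 ('e'): matches sub[0] = 'e'
  Position 1 ('e'): no match needed
  Position 2 ('e'): no match needed
  Position 3 ('e'): no match needed
  Position 4 ('e'): no match needed
  Position 5 ('e'): no match needed
  Position 6 ('e'): no match needed
  Position 7 ('a'): no match needed
  Position 8 ('c'): matches sub[1] = 'c'
  Position 9 ('e'): no match needed
All 2 characters matched => is a subsequence

1


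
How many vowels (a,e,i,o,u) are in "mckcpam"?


Input: mckcpam
Checking each character:
  'm' at position 0: consonant
  'c' at position 1: consonant
  'k' at position 2: consonant
  'c' at position 3: consonant
  'p' at position 4: consonant
  'a' at position 5: vowel (running total: 1)
  'm' at position 6: consonant
Total vowels: 1

1


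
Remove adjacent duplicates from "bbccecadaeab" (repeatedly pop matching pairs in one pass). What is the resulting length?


Input: bbccecadaeab
Stack-based adjacent duplicate removal:
  Read 'b': push. Stack: b
  Read 'b': matches stack top 'b' => pop. Stack: (empty)
  Read 'c': push. Stack: c
  Read 'c': matches stack top 'c' => pop. Stack: (empty)
  Read 'e': push. Stack: e
  Read 'c': push. Stack: ec
  Read 'a': push. Stack: eca
  Read 'd': push. Stack: ecad
  Read 'a': push. Stack: ecada
  Read 'e': push. Stack: ecadae
  Read 'a': push. Stack: ecadaea
  Read 'b': push. Stack: ecadaeab
Final stack: "ecadaeab" (length 8)

8


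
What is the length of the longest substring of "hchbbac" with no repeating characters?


Input: "hchbbac"
Sliding window (track last position of each char):
  Position 0 ('h'): window [0,0] length 1 -- new best
  Position 1 ('c'): window [0,1] length 2 -- new best
  Position 2 ('h'): repeat (last at 0), move window start to 1
  Position 2 ('h'): window [1,2] length 2
  Position 3 ('b'): window [1,3] length 3 -- new best
  Position 4 ('b'): repeat (last at 3), move window start to 4
  Position 4 ('b'): window [4,4] length 1
  Position 5 ('a'): window [4,5] length 2
  Position 6 ('c'): window [4,6] length 3
Longest substring with no repeats: "chb" with length 3

3


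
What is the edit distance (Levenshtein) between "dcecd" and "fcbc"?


Computing edit distance: "dcecd" -> "fcbc"
DP table:
           f    c    b    c
      0    1    2    3    4
  d   1    1    2    3    4
  c   2    2    1    2    3
  e   3    3    2    2    3
  c   4    4    3    3    2
  d   5    5    4    4    3
Edit distance = dp[5][4] = 3

3


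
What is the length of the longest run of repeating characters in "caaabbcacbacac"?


Input: "caaabbcacbacac"
Scanning for longest run:
  Position 1 ('a'): new char, reset run to 1
  Position 2 ('a'): continues run of 'a', length=2
  Position 3 ('a'): continues run of 'a', length=3
  Position 4 ('b'): new char, reset run to 1
  Position 5 ('b'): continues run of 'b', length=2
  Position 6 ('c'): new char, reset run to 1
  Position 7 ('a'): new char, reset run to 1
  Position 8 ('c'): new char, reset run to 1
  Position 9 ('b'): new char, reset run to 1
  Position 10 ('a'): new char, reset run to 1
  Position 11 ('c'): new char, reset run to 1
  Position 12 ('a'): new char, reset run to 1
  Position 13 ('c'): new char, reset run to 1
Longest run: 'a' with length 3

3


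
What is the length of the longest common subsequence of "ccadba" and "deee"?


LCS of "ccadba" and "deee"
DP table:
           d    e    e    e
      0    0    0    0    0
  c   0    0    0    0    0
  c   0    0    0    0    0
  a   0    0    0    0    0
  d   0    1    1    1    1
  b   0    1    1    1    1
  a   0    1    1    1    1
LCS length = dp[6][4] = 1

1


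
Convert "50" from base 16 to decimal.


Input: "50" in base 16
Positional expansion:
  Digit '5' (value 5) x 16^1 = 80
  Digit '0' (value 0) x 16^0 = 0
Sum = 80

80


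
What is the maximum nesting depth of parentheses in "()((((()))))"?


Input: "()((((()))))"
Tracking depth:
  Position 0 '(': depth becomes 1
  Position 1 ')': depth becomes 0
  Position 2 '(': depth becomes 1
  Position 3 '(': depth becomes 2
  Position 4 '(': depth becomes 3
  Position 5 '(': depth becomes 4
  Position 6 '(': depth becomes 5
  Position 7 ')': depth becomes 4
  Position 8 ')': depth becomes 3
  Position 9 ')': depth becomes 2
  Position 10 ')': depth becomes 1
  Position 11 ')': depth becomes 0
Maximum depth reached: 5

5


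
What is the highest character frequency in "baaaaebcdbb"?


Input: baaaaebcdbb
Character counts:
  'a': 4
  'b': 4
  'c': 1
  'd': 1
  'e': 1
Maximum frequency: 4

4


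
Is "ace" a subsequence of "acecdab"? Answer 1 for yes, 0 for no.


Check if "ace" is a subsequence of "acecdab"
Greedy scan:
  Position 0 ('a'): matches sub[0] = 'a'
  Position 1 ('c'): matches sub[1] = 'c'
  Position 2 ('e'): matches sub[2] = 'e'
  Position 3 ('c'): no match needed
  Position 4 ('d'): no match needed
  Position 5 ('a'): no match needed
  Position 6 ('b'): no match needed
All 3 characters matched => is a subsequence

1


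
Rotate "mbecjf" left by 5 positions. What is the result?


Input: "mbecjf", rotate left by 5
First 5 characters: "mbecj"
Remaining characters: "f"
Concatenate remaining + first: "f" + "mbecj" = "fmbecj"

fmbecj


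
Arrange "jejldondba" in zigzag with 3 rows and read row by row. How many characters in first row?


Zigzag "jejldondba" into 3 rows:
Placing characters:
  'j' => row 0
  'e' => row 1
  'j' => row 2
  'l' => row 1
  'd' => row 0
  'o' => row 1
  'n' => row 2
  'd' => row 1
  'b' => row 0
  'a' => row 1
Rows:
  Row 0: "jdb"
  Row 1: "eloda"
  Row 2: "jn"
First row length: 3

3


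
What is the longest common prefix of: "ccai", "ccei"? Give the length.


Words: ccai, ccei
  Position 0: all 'c' => match
  Position 1: all 'c' => match
  Position 2: ('a', 'e') => mismatch, stop
LCP = "cc" (length 2)

2


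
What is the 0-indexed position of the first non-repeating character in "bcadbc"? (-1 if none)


Input: bcadbc
Character frequencies:
  'a': 1
  'b': 2
  'c': 2
  'd': 1
Scanning left to right for freq == 1:
  Position 0 ('b'): freq=2, skip
  Position 1 ('c'): freq=2, skip
  Position 2 ('a'): unique! => answer = 2

2


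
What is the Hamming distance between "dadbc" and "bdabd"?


Comparing "dadbc" and "bdabd" position by position:
  Position 0: 'd' vs 'b' => differ
  Position 1: 'a' vs 'd' => differ
  Position 2: 'd' vs 'a' => differ
  Position 3: 'b' vs 'b' => same
  Position 4: 'c' vs 'd' => differ
Total differences (Hamming distance): 4

4


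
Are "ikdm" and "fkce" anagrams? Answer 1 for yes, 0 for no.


Strings: "ikdm", "fkce"
Sorted first:  dikm
Sorted second: cefk
Differ at position 0: 'd' vs 'c' => not anagrams

0


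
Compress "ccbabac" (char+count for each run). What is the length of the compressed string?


Input: ccbabac
Runs:
  'c' x 2 => "c2"
  'b' x 1 => "b1"
  'a' x 1 => "a1"
  'b' x 1 => "b1"
  'a' x 1 => "a1"
  'c' x 1 => "c1"
Compressed: "c2b1a1b1a1c1"
Compressed length: 12

12


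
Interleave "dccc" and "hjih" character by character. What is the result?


Interleaving "dccc" and "hjih":
  Position 0: 'd' from first, 'h' from second => "dh"
  Position 1: 'c' from first, 'j' from second => "cj"
  Position 2: 'c' from first, 'i' from second => "ci"
  Position 3: 'c' from first, 'h' from second => "ch"
Result: dhcjcich

dhcjcich


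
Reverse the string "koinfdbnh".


Input: koinfdbnh
Reading characters right to left:
  Position 8: 'h'
  Position 7: 'n'
  Position 6: 'b'
  Position 5: 'd'
  Position 4: 'f'
  Position 3: 'n'
  Position 2: 'i'
  Position 1: 'o'
  Position 0: 'k'
Reversed: hnbdfniok

hnbdfniok


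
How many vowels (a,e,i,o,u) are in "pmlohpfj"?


Input: pmlohpfj
Checking each character:
  'p' at position 0: consonant
  'm' at position 1: consonant
  'l' at position 2: consonant
  'o' at position 3: vowel (running total: 1)
  'h' at position 4: consonant
  'p' at position 5: consonant
  'f' at position 6: consonant
  'j' at position 7: consonant
Total vowels: 1

1


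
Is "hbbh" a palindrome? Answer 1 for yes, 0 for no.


Input: hbbh
Reversed: hbbh
  Compare pos 0 ('h') with pos 3 ('h'): match
  Compare pos 1 ('b') with pos 2 ('b'): match
Result: palindrome

1


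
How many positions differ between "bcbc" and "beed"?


Comparing "bcbc" and "beed" position by position:
  Position 0: 'b' vs 'b' => same
  Position 1: 'c' vs 'e' => DIFFER
  Position 2: 'b' vs 'e' => DIFFER
  Position 3: 'c' vs 'd' => DIFFER
Positions that differ: 3

3


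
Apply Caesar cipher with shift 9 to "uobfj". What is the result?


Caesar cipher: shift "uobfj" by 9
  'u' (pos 20) + 9 = pos 3 = 'd'
  'o' (pos 14) + 9 = pos 23 = 'x'
  'b' (pos 1) + 9 = pos 10 = 'k'
  'f' (pos 5) + 9 = pos 14 = 'o'
  'j' (pos 9) + 9 = pos 18 = 's'
Result: dxkos

dxkos


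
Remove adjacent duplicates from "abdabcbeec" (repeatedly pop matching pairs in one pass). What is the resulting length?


Input: abdabcbeec
Stack-based adjacent duplicate removal:
  Read 'a': push. Stack: a
  Read 'b': push. Stack: ab
  Read 'd': push. Stack: abd
  Read 'a': push. Stack: abda
  Read 'b': push. Stack: abdab
  Read 'c': push. Stack: abdabc
  Read 'b': push. Stack: abdabcb
  Read 'e': push. Stack: abdabcbe
  Read 'e': matches stack top 'e' => pop. Stack: abdabcb
  Read 'c': push. Stack: abdabcbc
Final stack: "abdabcbc" (length 8)

8


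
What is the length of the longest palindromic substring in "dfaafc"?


Input: "dfaafc"
Checking substrings for palindromes:
  [1:5] "faaf" (len 4) => palindrome
  [2:4] "aa" (len 2) => palindrome
Longest palindromic substring: "faaf" with length 4

4


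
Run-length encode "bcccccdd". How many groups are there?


Input: bcccccdd
Scanning for consecutive runs:
  Group 1: 'b' x 1 (positions 0-0)
  Group 2: 'c' x 5 (positions 1-5)
  Group 3: 'd' x 2 (positions 6-7)
Total groups: 3

3


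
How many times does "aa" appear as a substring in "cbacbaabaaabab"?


Searching for "aa" in "cbacbaabaaabab"
Scanning each position:
  Position 0: "cb" => no
  Position 1: "ba" => no
  Position 2: "ac" => no
  Position 3: "cb" => no
  Position 4: "ba" => no
  Position 5: "aa" => MATCH
  Position 6: "ab" => no
  Position 7: "ba" => no
  Position 8: "aa" => MATCH
  Position 9: "aa" => MATCH
  Position 10: "ab" => no
  Position 11: "ba" => no
  Position 12: "ab" => no
Total occurrences: 3

3


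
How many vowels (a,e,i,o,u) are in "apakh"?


Input: apakh
Checking each character:
  'a' at position 0: vowel (running total: 1)
  'p' at position 1: consonant
  'a' at position 2: vowel (running total: 2)
  'k' at position 3: consonant
  'h' at position 4: consonant
Total vowels: 2

2


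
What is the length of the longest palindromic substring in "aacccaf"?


Input: "aacccaf"
Checking substrings for palindromes:
  [1:6] "accca" (len 5) => palindrome
  [2:5] "ccc" (len 3) => palindrome
  [0:2] "aa" (len 2) => palindrome
  [2:4] "cc" (len 2) => palindrome
  [3:5] "cc" (len 2) => palindrome
Longest palindromic substring: "accca" with length 5

5


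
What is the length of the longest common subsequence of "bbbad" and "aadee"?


LCS of "bbbad" and "aadee"
DP table:
           a    a    d    e    e
      0    0    0    0    0    0
  b   0    0    0    0    0    0
  b   0    0    0    0    0    0
  b   0    0    0    0    0    0
  a   0    1    1    1    1    1
  d   0    1    1    2    2    2
LCS length = dp[5][5] = 2

2


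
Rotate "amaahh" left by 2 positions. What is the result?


Input: "amaahh", rotate left by 2
First 2 characters: "am"
Remaining characters: "aahh"
Concatenate remaining + first: "aahh" + "am" = "aahham"

aahham


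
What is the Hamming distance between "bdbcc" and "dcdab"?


Comparing "bdbcc" and "dcdab" position by position:
  Position 0: 'b' vs 'd' => differ
  Position 1: 'd' vs 'c' => differ
  Position 2: 'b' vs 'd' => differ
  Position 3: 'c' vs 'a' => differ
  Position 4: 'c' vs 'b' => differ
Total differences (Hamming distance): 5

5


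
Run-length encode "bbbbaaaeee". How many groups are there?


Input: bbbbaaaeee
Scanning for consecutive runs:
  Group 1: 'b' x 4 (positions 0-3)
  Group 2: 'a' x 3 (positions 4-6)
  Group 3: 'e' x 3 (positions 7-9)
Total groups: 3

3


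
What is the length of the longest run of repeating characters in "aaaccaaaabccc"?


Input: "aaaccaaaabccc"
Scanning for longest run:
  Position 1 ('a'): continues run of 'a', length=2
  Position 2 ('a'): continues run of 'a', length=3
  Position 3 ('c'): new char, reset run to 1
  Position 4 ('c'): continues run of 'c', length=2
  Position 5 ('a'): new char, reset run to 1
  Position 6 ('a'): continues run of 'a', length=2
  Position 7 ('a'): continues run of 'a', length=3
  Position 8 ('a'): continues run of 'a', length=4
  Position 9 ('b'): new char, reset run to 1
  Position 10 ('c'): new char, reset run to 1
  Position 11 ('c'): continues run of 'c', length=2
  Position 12 ('c'): continues run of 'c', length=3
Longest run: 'a' with length 4

4


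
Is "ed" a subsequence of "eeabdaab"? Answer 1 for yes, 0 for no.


Check if "ed" is a subsequence of "eeabdaab"
Greedy scan:
  Position 0 ('e'): matches sub[0] = 'e'
  Position 1 ('e'): no match needed
  Position 2 ('a'): no match needed
  Position 3 ('b'): no match needed
  Position 4 ('d'): matches sub[1] = 'd'
  Position 5 ('a'): no match needed
  Position 6 ('a'): no match needed
  Position 7 ('b'): no match needed
All 2 characters matched => is a subsequence

1


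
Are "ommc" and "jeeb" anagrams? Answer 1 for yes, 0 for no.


Strings: "ommc", "jeeb"
Sorted first:  cmmo
Sorted second: beej
Differ at position 0: 'c' vs 'b' => not anagrams

0


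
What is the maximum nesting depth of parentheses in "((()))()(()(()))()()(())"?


Input: "((()))()(()(()))()()(())"
Tracking depth:
  Position 0 '(': depth becomes 1
  Position 1 '(': depth becomes 2
  Position 2 '(': depth becomes 3
  Position 3 ')': depth becomes 2
  Position 4 ')': depth becomes 1
  Position 5 ')': depth becomes 0
  Position 6 '(': depth becomes 1
  Position 7 ')': depth becomes 0
  Position 8 '(': depth becomes 1
  Position 9 '(': depth becomes 2
  Position 10 ')': depth becomes 1
  Position 11 '(': depth becomes 2
  Position 12 '(': depth becomes 3
  Position 13 ')': depth becomes 2
  Position 14 ')': depth becomes 1
  Position 15 ')': depth becomes 0
  Position 16 '(': depth becomes 1
  Position 17 ')': depth becomes 0
  Position 18 '(': depth becomes 1
  Position 19 ')': depth becomes 0
  Position 20 '(': depth becomes 1
  Position 21 '(': depth becomes 2
  Position 22 ')': depth becomes 1
  Position 23 ')': depth becomes 0
Maximum depth reached: 3

3


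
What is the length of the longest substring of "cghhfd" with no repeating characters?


Input: "cghhfd"
Sliding window (track last position of each char):
  Position 0 ('c'): window [0,0] length 1 -- new best
  Position 1 ('g'): window [0,1] length 2 -- new best
  Position 2 ('h'): window [0,2] length 3 -- new best
  Position 3 ('h'): repeat (last at 2), move window start to 3
  Position 3 ('h'): window [3,3] length 1
  Position 4 ('f'): window [3,4] length 2
  Position 5 ('d'): window [3,5] length 3
Longest substring with no repeats: "cgh" with length 3

3


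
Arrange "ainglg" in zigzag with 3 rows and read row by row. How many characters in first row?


Zigzag "ainglg" into 3 rows:
Placing characters:
  'a' => row 0
  'i' => row 1
  'n' => row 2
  'g' => row 1
  'l' => row 0
  'g' => row 1
Rows:
  Row 0: "al"
  Row 1: "igg"
  Row 2: "n"
First row length: 2

2


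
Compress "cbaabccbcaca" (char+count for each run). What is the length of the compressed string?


Input: cbaabccbcaca
Runs:
  'c' x 1 => "c1"
  'b' x 1 => "b1"
  'a' x 2 => "a2"
  'b' x 1 => "b1"
  'c' x 2 => "c2"
  'b' x 1 => "b1"
  'c' x 1 => "c1"
  'a' x 1 => "a1"
  'c' x 1 => "c1"
  'a' x 1 => "a1"
Compressed: "c1b1a2b1c2b1c1a1c1a1"
Compressed length: 20

20


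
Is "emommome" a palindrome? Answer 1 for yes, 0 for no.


Input: emommome
Reversed: emommome
  Compare pos 0 ('e') with pos 7 ('e'): match
  Compare pos 1 ('m') with pos 6 ('m'): match
  Compare pos 2 ('o') with pos 5 ('o'): match
  Compare pos 3 ('m') with pos 4 ('m'): match
Result: palindrome

1


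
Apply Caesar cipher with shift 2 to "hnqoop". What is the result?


Caesar cipher: shift "hnqoop" by 2
  'h' (pos 7) + 2 = pos 9 = 'j'
  'n' (pos 13) + 2 = pos 15 = 'p'
  'q' (pos 16) + 2 = pos 18 = 's'
  'o' (pos 14) + 2 = pos 16 = 'q'
  'o' (pos 14) + 2 = pos 16 = 'q'
  'p' (pos 15) + 2 = pos 17 = 'r'
Result: jpsqqr

jpsqqr


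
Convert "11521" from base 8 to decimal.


Input: "11521" in base 8
Positional expansion:
  Digit '1' (value 1) x 8^4 = 4096
  Digit '1' (value 1) x 8^3 = 512
  Digit '5' (value 5) x 8^2 = 320
  Digit '2' (value 2) x 8^1 = 16
  Digit '1' (value 1) x 8^0 = 1
Sum = 4945

4945


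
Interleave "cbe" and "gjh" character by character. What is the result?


Interleaving "cbe" and "gjh":
  Position 0: 'c' from first, 'g' from second => "cg"
  Position 1: 'b' from first, 'j' from second => "bj"
  Position 2: 'e' from first, 'h' from second => "eh"
Result: cgbjeh

cgbjeh


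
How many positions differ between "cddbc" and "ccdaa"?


Comparing "cddbc" and "ccdaa" position by position:
  Position 0: 'c' vs 'c' => same
  Position 1: 'd' vs 'c' => DIFFER
  Position 2: 'd' vs 'd' => same
  Position 3: 'b' vs 'a' => DIFFER
  Position 4: 'c' vs 'a' => DIFFER
Positions that differ: 3

3


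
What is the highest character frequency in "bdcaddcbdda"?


Input: bdcaddcbdda
Character counts:
  'a': 2
  'b': 2
  'c': 2
  'd': 5
Maximum frequency: 5

5


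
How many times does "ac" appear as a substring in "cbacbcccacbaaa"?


Searching for "ac" in "cbacbcccacbaaa"
Scanning each position:
  Position 0: "cb" => no
  Position 1: "ba" => no
  Position 2: "ac" => MATCH
  Position 3: "cb" => no
  Position 4: "bc" => no
  Position 5: "cc" => no
  Position 6: "cc" => no
  Position 7: "ca" => no
  Position 8: "ac" => MATCH
  Position 9: "cb" => no
  Position 10: "ba" => no
  Position 11: "aa" => no
  Position 12: "aa" => no
Total occurrences: 2

2


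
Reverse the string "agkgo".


Input: agkgo
Reading characters right to left:
  Position 4: 'o'
  Position 3: 'g'
  Position 2: 'k'
  Position 1: 'g'
  Position 0: 'a'
Reversed: ogkga

ogkga


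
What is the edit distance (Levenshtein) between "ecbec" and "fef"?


Computing edit distance: "ecbec" -> "fef"
DP table:
           f    e    f
      0    1    2    3
  e   1    1    1    2
  c   2    2    2    2
  b   3    3    3    3
  e   4    4    3    4
  c   5    5    4    4
Edit distance = dp[5][3] = 4

4


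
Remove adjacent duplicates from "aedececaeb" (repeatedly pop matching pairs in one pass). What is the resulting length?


Input: aedececaeb
Stack-based adjacent duplicate removal:
  Read 'a': push. Stack: a
  Read 'e': push. Stack: ae
  Read 'd': push. Stack: aed
  Read 'e': push. Stack: aede
  Read 'c': push. Stack: aedec
  Read 'e': push. Stack: aedece
  Read 'c': push. Stack: aedecec
  Read 'a': push. Stack: aedececa
  Read 'e': push. Stack: aedececae
  Read 'b': push. Stack: aedececaeb
Final stack: "aedececaeb" (length 10)

10


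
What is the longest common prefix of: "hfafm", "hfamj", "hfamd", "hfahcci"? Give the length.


Words: hfafm, hfamj, hfamd, hfahcci
  Position 0: all 'h' => match
  Position 1: all 'f' => match
  Position 2: all 'a' => match
  Position 3: ('f', 'm', 'm', 'h') => mismatch, stop
LCP = "hfa" (length 3)

3


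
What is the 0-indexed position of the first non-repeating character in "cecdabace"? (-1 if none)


Input: cecdabace
Character frequencies:
  'a': 2
  'b': 1
  'c': 3
  'd': 1
  'e': 2
Scanning left to right for freq == 1:
  Position 0 ('c'): freq=3, skip
  Position 1 ('e'): freq=2, skip
  Position 2 ('c'): freq=3, skip
  Position 3 ('d'): unique! => answer = 3

3


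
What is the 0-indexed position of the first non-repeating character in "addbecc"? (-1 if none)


Input: addbecc
Character frequencies:
  'a': 1
  'b': 1
  'c': 2
  'd': 2
  'e': 1
Scanning left to right for freq == 1:
  Position 0 ('a'): unique! => answer = 0

0


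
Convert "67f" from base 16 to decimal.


Input: "67f" in base 16
Positional expansion:
  Digit '6' (value 6) x 16^2 = 1536
  Digit '7' (value 7) x 16^1 = 112
  Digit 'f' (value 15) x 16^0 = 15
Sum = 1663

1663


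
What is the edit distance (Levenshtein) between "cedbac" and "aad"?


Computing edit distance: "cedbac" -> "aad"
DP table:
           a    a    d
      0    1    2    3
  c   1    1    2    3
  e   2    2    2    3
  d   3    3    3    2
  b   4    4    4    3
  a   5    4    4    4
  c   6    5    5    5
Edit distance = dp[6][3] = 5

5


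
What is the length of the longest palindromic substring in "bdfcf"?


Input: "bdfcf"
Checking substrings for palindromes:
  [2:5] "fcf" (len 3) => palindrome
Longest palindromic substring: "fcf" with length 3

3


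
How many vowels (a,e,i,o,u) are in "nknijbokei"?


Input: nknijbokei
Checking each character:
  'n' at position 0: consonant
  'k' at position 1: consonant
  'n' at position 2: consonant
  'i' at position 3: vowel (running total: 1)
  'j' at position 4: consonant
  'b' at position 5: consonant
  'o' at position 6: vowel (running total: 2)
  'k' at position 7: consonant
  'e' at position 8: vowel (running total: 3)
  'i' at position 9: vowel (running total: 4)
Total vowels: 4

4


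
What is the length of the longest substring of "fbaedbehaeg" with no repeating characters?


Input: "fbaedbehaeg"
Sliding window (track last position of each char):
  Position 0 ('f'): window [0,0] length 1 -- new best
  Position 1 ('b'): window [0,1] length 2 -- new best
  Position 2 ('a'): window [0,2] length 3 -- new best
  Position 3 ('e'): window [0,3] length 4 -- new best
  Position 4 ('d'): window [0,4] length 5 -- new best
  Position 5 ('b'): repeat (last at 1), move window start to 2
  Position 5 ('b'): window [2,5] length 4
  Position 6 ('e'): repeat (last at 3), move window start to 4
  Position 6 ('e'): window [4,6] length 3
  Position 7 ('h'): window [4,7] length 4
  Position 8 ('a'): window [4,8] length 5
  Position 9 ('e'): repeat (last at 6), move window start to 7
  Position 9 ('e'): window [7,9] length 3
  Position 10 ('g'): window [7,10] length 4
Longest substring with no repeats: "fbaed" with length 5

5


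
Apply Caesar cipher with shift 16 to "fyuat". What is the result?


Caesar cipher: shift "fyuat" by 16
  'f' (pos 5) + 16 = pos 21 = 'v'
  'y' (pos 24) + 16 = pos 14 = 'o'
  'u' (pos 20) + 16 = pos 10 = 'k'
  'a' (pos 0) + 16 = pos 16 = 'q'
  't' (pos 19) + 16 = pos 9 = 'j'
Result: vokqj

vokqj


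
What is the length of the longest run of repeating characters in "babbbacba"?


Input: "babbbacba"
Scanning for longest run:
  Position 1 ('a'): new char, reset run to 1
  Position 2 ('b'): new char, reset run to 1
  Position 3 ('b'): continues run of 'b', length=2
  Position 4 ('b'): continues run of 'b', length=3
  Position 5 ('a'): new char, reset run to 1
  Position 6 ('c'): new char, reset run to 1
  Position 7 ('b'): new char, reset run to 1
  Position 8 ('a'): new char, reset run to 1
Longest run: 'b' with length 3

3


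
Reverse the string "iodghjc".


Input: iodghjc
Reading characters right to left:
  Position 6: 'c'
  Position 5: 'j'
  Position 4: 'h'
  Position 3: 'g'
  Position 2: 'd'
  Position 1: 'o'
  Position 0: 'i'
Reversed: cjhgdoi

cjhgdoi


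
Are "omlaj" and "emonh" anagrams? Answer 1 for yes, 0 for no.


Strings: "omlaj", "emonh"
Sorted first:  ajlmo
Sorted second: ehmno
Differ at position 0: 'a' vs 'e' => not anagrams

0


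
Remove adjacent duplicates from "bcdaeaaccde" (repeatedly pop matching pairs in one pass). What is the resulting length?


Input: bcdaeaaccde
Stack-based adjacent duplicate removal:
  Read 'b': push. Stack: b
  Read 'c': push. Stack: bc
  Read 'd': push. Stack: bcd
  Read 'a': push. Stack: bcda
  Read 'e': push. Stack: bcdae
  Read 'a': push. Stack: bcdaea
  Read 'a': matches stack top 'a' => pop. Stack: bcdae
  Read 'c': push. Stack: bcdaec
  Read 'c': matches stack top 'c' => pop. Stack: bcdae
  Read 'd': push. Stack: bcdaed
  Read 'e': push. Stack: bcdaede
Final stack: "bcdaede" (length 7)

7


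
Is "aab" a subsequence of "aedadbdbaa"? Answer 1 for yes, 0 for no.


Check if "aab" is a subsequence of "aedadbdbaa"
Greedy scan:
  Position 0 ('a'): matches sub[0] = 'a'
  Position 1 ('e'): no match needed
  Position 2 ('d'): no match needed
  Position 3 ('a'): matches sub[1] = 'a'
  Position 4 ('d'): no match needed
  Position 5 ('b'): matches sub[2] = 'b'
  Position 6 ('d'): no match needed
  Position 7 ('b'): no match needed
  Position 8 ('a'): no match needed
  Position 9 ('a'): no match needed
All 3 characters matched => is a subsequence

1


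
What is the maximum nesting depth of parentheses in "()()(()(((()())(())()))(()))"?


Input: "()()(()(((()())(())()))(()))"
Tracking depth:
  Position 0 '(': depth becomes 1
  Position 1 ')': depth becomes 0
  Position 2 '(': depth becomes 1
  Position 3 ')': depth becomes 0
  Position 4 '(': depth becomes 1
  Position 5 '(': depth becomes 2
  Position 6 ')': depth becomes 1
  Position 7 '(': depth becomes 2
  Position 8 '(': depth becomes 3
  Position 9 '(': depth becomes 4
  Position 10 '(': depth becomes 5
  Position 11 ')': depth becomes 4
  Position 12 '(': depth becomes 5
  Position 13 ')': depth becomes 4
  Position 14 ')': depth becomes 3
  Position 15 '(': depth becomes 4
  Position 16 '(': depth becomes 5
  Position 17 ')': depth becomes 4
  Position 18 ')': depth becomes 3
  Position 19 '(': depth becomes 4
  Position 20 ')': depth becomes 3
  Position 21 ')': depth becomes 2
  Position 22 ')': depth becomes 1
  Position 23 '(': depth becomes 2
  Position 24 '(': depth becomes 3
  Position 25 ')': depth becomes 2
  Position 26 ')': depth becomes 1
  Position 27 ')': depth becomes 0
Maximum depth reached: 5

5


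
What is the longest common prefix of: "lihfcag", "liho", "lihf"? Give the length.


Words: lihfcag, liho, lihf
  Position 0: all 'l' => match
  Position 1: all 'i' => match
  Position 2: all 'h' => match
  Position 3: ('f', 'o', 'f') => mismatch, stop
LCP = "lih" (length 3)

3


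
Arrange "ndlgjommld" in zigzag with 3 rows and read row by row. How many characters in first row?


Zigzag "ndlgjommld" into 3 rows:
Placing characters:
  'n' => row 0
  'd' => row 1
  'l' => row 2
  'g' => row 1
  'j' => row 0
  'o' => row 1
  'm' => row 2
  'm' => row 1
  'l' => row 0
  'd' => row 1
Rows:
  Row 0: "njl"
  Row 1: "dgomd"
  Row 2: "lm"
First row length: 3

3


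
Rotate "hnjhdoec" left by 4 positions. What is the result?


Input: "hnjhdoec", rotate left by 4
First 4 characters: "hnjh"
Remaining characters: "doec"
Concatenate remaining + first: "doec" + "hnjh" = "doechnjh"

doechnjh


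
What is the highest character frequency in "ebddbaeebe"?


Input: ebddbaeebe
Character counts:
  'a': 1
  'b': 3
  'd': 2
  'e': 4
Maximum frequency: 4

4


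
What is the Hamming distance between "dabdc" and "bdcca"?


Comparing "dabdc" and "bdcca" position by position:
  Position 0: 'd' vs 'b' => differ
  Position 1: 'a' vs 'd' => differ
  Position 2: 'b' vs 'c' => differ
  Position 3: 'd' vs 'c' => differ
  Position 4: 'c' vs 'a' => differ
Total differences (Hamming distance): 5

5


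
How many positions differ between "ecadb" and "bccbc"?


Comparing "ecadb" and "bccbc" position by position:
  Position 0: 'e' vs 'b' => DIFFER
  Position 1: 'c' vs 'c' => same
  Position 2: 'a' vs 'c' => DIFFER
  Position 3: 'd' vs 'b' => DIFFER
  Position 4: 'b' vs 'c' => DIFFER
Positions that differ: 4

4


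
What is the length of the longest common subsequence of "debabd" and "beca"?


LCS of "debabd" and "beca"
DP table:
           b    e    c    a
      0    0    0    0    0
  d   0    0    0    0    0
  e   0    0    1    1    1
  b   0    1    1    1    1
  a   0    1    1    1    2
  b   0    1    1    1    2
  d   0    1    1    1    2
LCS length = dp[6][4] = 2

2


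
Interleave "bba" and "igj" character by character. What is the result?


Interleaving "bba" and "igj":
  Position 0: 'b' from first, 'i' from second => "bi"
  Position 1: 'b' from first, 'g' from second => "bg"
  Position 2: 'a' from first, 'j' from second => "aj"
Result: bibgaj

bibgaj


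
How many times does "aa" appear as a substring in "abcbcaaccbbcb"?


Searching for "aa" in "abcbcaaccbbcb"
Scanning each position:
  Position 0: "ab" => no
  Position 1: "bc" => no
  Position 2: "cb" => no
  Position 3: "bc" => no
  Position 4: "ca" => no
  Position 5: "aa" => MATCH
  Position 6: "ac" => no
  Position 7: "cc" => no
  Position 8: "cb" => no
  Position 9: "bb" => no
  Position 10: "bc" => no
  Position 11: "cb" => no
Total occurrences: 1

1


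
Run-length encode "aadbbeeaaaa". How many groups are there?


Input: aadbbeeaaaa
Scanning for consecutive runs:
  Group 1: 'a' x 2 (positions 0-1)
  Group 2: 'd' x 1 (positions 2-2)
  Group 3: 'b' x 2 (positions 3-4)
  Group 4: 'e' x 2 (positions 5-6)
  Group 5: 'a' x 4 (positions 7-10)
Total groups: 5

5


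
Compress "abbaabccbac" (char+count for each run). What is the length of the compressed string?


Input: abbaabccbac
Runs:
  'a' x 1 => "a1"
  'b' x 2 => "b2"
  'a' x 2 => "a2"
  'b' x 1 => "b1"
  'c' x 2 => "c2"
  'b' x 1 => "b1"
  'a' x 1 => "a1"
  'c' x 1 => "c1"
Compressed: "a1b2a2b1c2b1a1c1"
Compressed length: 16

16


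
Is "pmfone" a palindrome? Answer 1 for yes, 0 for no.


Input: pmfone
Reversed: enofmp
  Compare pos 0 ('p') with pos 5 ('e'): MISMATCH
  Compare pos 1 ('m') with pos 4 ('n'): MISMATCH
  Compare pos 2 ('f') with pos 3 ('o'): MISMATCH
Result: not a palindrome

0


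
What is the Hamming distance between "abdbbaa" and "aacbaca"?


Comparing "abdbbaa" and "aacbaca" position by position:
  Position 0: 'a' vs 'a' => same
  Position 1: 'b' vs 'a' => differ
  Position 2: 'd' vs 'c' => differ
  Position 3: 'b' vs 'b' => same
  Position 4: 'b' vs 'a' => differ
  Position 5: 'a' vs 'c' => differ
  Position 6: 'a' vs 'a' => same
Total differences (Hamming distance): 4

4


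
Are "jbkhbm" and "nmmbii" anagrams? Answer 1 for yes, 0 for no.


Strings: "jbkhbm", "nmmbii"
Sorted first:  bbhjkm
Sorted second: biimmn
Differ at position 1: 'b' vs 'i' => not anagrams

0


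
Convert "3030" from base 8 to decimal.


Input: "3030" in base 8
Positional expansion:
  Digit '3' (value 3) x 8^3 = 1536
  Digit '0' (value 0) x 8^2 = 0
  Digit '3' (value 3) x 8^1 = 24
  Digit '0' (value 0) x 8^0 = 0
Sum = 1560

1560


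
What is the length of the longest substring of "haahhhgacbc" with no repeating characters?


Input: "haahhhgacbc"
Sliding window (track last position of each char):
  Position 0 ('h'): window [0,0] length 1 -- new best
  Position 1 ('a'): window [0,1] length 2 -- new best
  Position 2 ('a'): repeat (last at 1), move window start to 2
  Position 2 ('a'): window [2,2] length 1
  Position 3 ('h'): window [2,3] length 2
  Position 4 ('h'): repeat (last at 3), move window start to 4
  Position 4 ('h'): window [4,4] length 1
  Position 5 ('h'): repeat (last at 4), move window start to 5
  Position 5 ('h'): window [5,5] length 1
  Position 6 ('g'): window [5,6] length 2
  Position 7 ('a'): window [5,7] length 3 -- new best
  Position 8 ('c'): window [5,8] length 4 -- new best
  Position 9 ('b'): window [5,9] length 5 -- new best
  Position 10 ('c'): repeat (last at 8), move window start to 9
  Position 10 ('c'): window [9,10] length 2
Longest substring with no repeats: "hgacb" with length 5

5


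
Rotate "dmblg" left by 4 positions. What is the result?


Input: "dmblg", rotate left by 4
First 4 characters: "dmbl"
Remaining characters: "g"
Concatenate remaining + first: "g" + "dmbl" = "gdmbl"

gdmbl
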